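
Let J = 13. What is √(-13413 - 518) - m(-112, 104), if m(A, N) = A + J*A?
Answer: 1568 + I*√13931 ≈ 1568.0 + 118.03*I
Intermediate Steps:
m(A, N) = 14*A (m(A, N) = A + 13*A = 14*A)
√(-13413 - 518) - m(-112, 104) = √(-13413 - 518) - 14*(-112) = √(-13931) - 1*(-1568) = I*√13931 + 1568 = 1568 + I*√13931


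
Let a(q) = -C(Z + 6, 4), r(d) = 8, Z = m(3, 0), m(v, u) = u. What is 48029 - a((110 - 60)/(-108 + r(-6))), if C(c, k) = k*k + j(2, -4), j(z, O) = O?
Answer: 48041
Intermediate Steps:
Z = 0
C(c, k) = -4 + k² (C(c, k) = k*k - 4 = k² - 4 = -4 + k²)
a(q) = -12 (a(q) = -(-4 + 4²) = -(-4 + 16) = -1*12 = -12)
48029 - a((110 - 60)/(-108 + r(-6))) = 48029 - 1*(-12) = 48029 + 12 = 48041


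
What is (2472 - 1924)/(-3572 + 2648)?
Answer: -137/231 ≈ -0.59307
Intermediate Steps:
(2472 - 1924)/(-3572 + 2648) = 548/(-924) = 548*(-1/924) = -137/231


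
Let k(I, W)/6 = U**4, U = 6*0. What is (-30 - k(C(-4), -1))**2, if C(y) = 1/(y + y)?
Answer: 900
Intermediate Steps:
C(y) = 1/(2*y)
U = 0
k(I, W) = 0 (k(I, W) = 6*0**4 = 6*0 = 0)
(-30 - k(C(-4), -1))**2 = (-30 - 1*0)**2 = (-30 + 0)**2 = (-30)**2 = 900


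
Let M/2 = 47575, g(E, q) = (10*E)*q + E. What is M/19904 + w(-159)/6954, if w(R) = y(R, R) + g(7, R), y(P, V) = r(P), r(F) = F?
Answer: 109279043/34603104 ≈ 3.1581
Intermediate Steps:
y(P, V) = P
g(E, q) = E + 10*E*q (g(E, q) = 10*E*q + E = E + 10*E*q)
M = 95150 (M = 2*47575 = 95150)
w(R) = 7 + 71*R (w(R) = R + 7*(1 + 10*R) = R + (7 + 70*R) = 7 + 71*R)
M/19904 + w(-159)/6954 = 95150/19904 + (7 + 71*(-159))/6954 = 95150*(1/19904) + (7 - 11289)*(1/6954) = 47575/9952 - 11282*1/6954 = 47575/9952 - 5641/3477 = 109279043/34603104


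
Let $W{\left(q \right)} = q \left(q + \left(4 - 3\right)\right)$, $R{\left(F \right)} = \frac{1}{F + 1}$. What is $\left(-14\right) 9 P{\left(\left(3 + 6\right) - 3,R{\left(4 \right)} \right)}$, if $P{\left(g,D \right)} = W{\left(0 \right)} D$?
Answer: $0$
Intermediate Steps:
$R{\left(F \right)} = \frac{1}{1 + F}$
$W{\left(q \right)} = q \left(1 + q\right)$ ($W{\left(q \right)} = q \left(q + \left(4 - 3\right)\right) = q \left(q + 1\right) = q \left(1 + q\right)$)
$P{\left(g,D \right)} = 0$ ($P{\left(g,D \right)} = 0 \left(1 + 0\right) D = 0 \cdot 1 D = 0 D = 0$)
$\left(-14\right) 9 P{\left(\left(3 + 6\right) - 3,R{\left(4 \right)} \right)} = \left(-14\right) 9 \cdot 0 = \left(-126\right) 0 = 0$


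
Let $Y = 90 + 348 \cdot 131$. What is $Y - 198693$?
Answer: $-153015$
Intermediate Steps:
$Y = 45678$ ($Y = 90 + 45588 = 45678$)
$Y - 198693 = 45678 - 198693 = -153015$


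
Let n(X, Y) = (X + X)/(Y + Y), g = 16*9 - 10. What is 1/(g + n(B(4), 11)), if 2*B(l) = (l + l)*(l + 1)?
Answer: 11/1494 ≈ 0.0073628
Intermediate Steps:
B(l) = l*(1 + l) (B(l) = ((l + l)*(l + 1))/2 = ((2*l)*(1 + l))/2 = (2*l*(1 + l))/2 = l*(1 + l))
g = 134 (g = 144 - 10 = 134)
n(X, Y) = X/Y (n(X, Y) = (2*X)/((2*Y)) = (2*X)*(1/(2*Y)) = X/Y)
1/(g + n(B(4), 11)) = 1/(134 + (4*(1 + 4))/11) = 1/(134 + (4*5)*(1/11)) = 1/(134 + 20*(1/11)) = 1/(134 + 20/11) = 1/(1494/11) = 11/1494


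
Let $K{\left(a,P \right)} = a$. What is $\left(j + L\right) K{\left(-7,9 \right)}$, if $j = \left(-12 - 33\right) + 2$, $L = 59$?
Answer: $-112$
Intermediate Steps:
$j = -43$ ($j = -45 + 2 = -43$)
$\left(j + L\right) K{\left(-7,9 \right)} = \left(-43 + 59\right) \left(-7\right) = 16 \left(-7\right) = -112$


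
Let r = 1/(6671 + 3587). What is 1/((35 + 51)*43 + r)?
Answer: 10258/37934085 ≈ 0.00027042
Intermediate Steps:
r = 1/10258 ≈ 9.7485e-5
1/((35 + 51)*43 + r) = 1/((35 + 51)*43 + 1/10258) = 1/(86*43 + 1/10258) = 1/(3698 + 1/10258) = 1/(37934085/10258) = 10258/37934085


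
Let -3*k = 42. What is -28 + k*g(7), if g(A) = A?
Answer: -126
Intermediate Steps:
k = -14 (k = -⅓*42 = -14)
-28 + k*g(7) = -28 - 14*7 = -28 - 98 = -126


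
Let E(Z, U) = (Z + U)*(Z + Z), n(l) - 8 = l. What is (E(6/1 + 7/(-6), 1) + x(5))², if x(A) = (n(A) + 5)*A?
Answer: 6943225/324 ≈ 21430.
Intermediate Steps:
n(l) = 8 + l
E(Z, U) = 2*Z*(U + Z) (E(Z, U) = (U + Z)*(2*Z) = 2*Z*(U + Z))
x(A) = A*(13 + A) (x(A) = ((8 + A) + 5)*A = (13 + A)*A = A*(13 + A))
(E(6/1 + 7/(-6), 1) + x(5))² = (2*(6/1 + 7/(-6))*(1 + (6/1 + 7/(-6))) + 5*(13 + 5))² = (2*(6*1 + 7*(-⅙))*(1 + (6*1 + 7*(-⅙))) + 5*18)² = (2*(6 - 7/6)*(1 + (6 - 7/6)) + 90)² = (2*(29/6)*(1 + 29/6) + 90)² = (2*(29/6)*(35/6) + 90)² = (1015/18 + 90)² = (2635/18)² = 6943225/324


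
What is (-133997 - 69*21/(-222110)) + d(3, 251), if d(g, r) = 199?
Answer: -4245410333/31730 ≈ -1.3380e+5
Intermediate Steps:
(-133997 - 69*21/(-222110)) + d(3, 251) = (-133997 - 69*21/(-222110)) + 199 = (-133997 - 1449*(-1/222110)) + 199 = (-133997 + 207/31730) + 199 = -4251724603/31730 + 199 = -4245410333/31730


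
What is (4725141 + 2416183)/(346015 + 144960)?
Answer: 7141324/490975 ≈ 14.545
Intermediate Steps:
(4725141 + 2416183)/(346015 + 144960) = 7141324/490975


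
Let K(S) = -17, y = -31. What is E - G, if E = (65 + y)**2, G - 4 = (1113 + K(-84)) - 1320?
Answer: 1376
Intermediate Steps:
G = -220 (G = 4 + ((1113 - 17) - 1320) = 4 + (1096 - 1320) = 4 - 224 = -220)
E = 1156 (E = (65 - 31)**2 = 34**2 = 1156)
E - G = 1156 - 1*(-220) = 1156 + 220 = 1376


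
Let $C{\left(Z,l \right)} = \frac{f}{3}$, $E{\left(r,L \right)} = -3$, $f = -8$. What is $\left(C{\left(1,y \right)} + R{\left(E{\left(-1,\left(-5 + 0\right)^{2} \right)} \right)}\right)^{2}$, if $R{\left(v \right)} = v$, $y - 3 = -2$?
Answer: $\frac{289}{9} \approx 32.111$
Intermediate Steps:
$y = 1$ ($y = 3 - 2 = 1$)
$C{\left(Z,l \right)} = - \frac{8}{3}$
$\left(C{\left(1,y \right)} + R{\left(E{\left(-1,\left(-5 + 0\right)^{2} \right)} \right)}\right)^{2} = \left(- \frac{8}{3} - 3\right)^{2} = \left(- \frac{17}{3}\right)^{2} = \frac{289}{9}$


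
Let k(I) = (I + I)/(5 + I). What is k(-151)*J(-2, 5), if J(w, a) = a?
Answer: 755/73 ≈ 10.342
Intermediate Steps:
k(I) = 2*I/(5 + I) (k(I) = (2*I)/(5 + I) = 2*I/(5 + I))
k(-151)*J(-2, 5) = (2*(-151)/(5 - 151))*5 = (2*(-151)/(-146))*5 = (2*(-151)*(-1/146))*5 = (151/73)*5 = 755/73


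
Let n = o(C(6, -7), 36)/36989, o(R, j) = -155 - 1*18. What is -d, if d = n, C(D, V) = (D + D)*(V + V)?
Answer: 173/36989 ≈ 0.0046771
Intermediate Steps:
C(D, V) = 4*D*V (C(D, V) = (2*D)*(2*V) = 4*D*V)
o(R, j) = -173 (o(R, j) = -155 - 18 = -173)
n = -173/36989 ≈ -0.0046771
d = -173/36989 ≈ -0.0046771
-d = -1*(-173/36989) = 173/36989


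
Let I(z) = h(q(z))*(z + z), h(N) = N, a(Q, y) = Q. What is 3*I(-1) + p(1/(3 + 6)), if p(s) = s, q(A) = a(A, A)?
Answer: 55/9 ≈ 6.1111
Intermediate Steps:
q(A) = A
I(z) = 2*z² (I(z) = z*(z + z) = z*(2*z) = 2*z²)
3*I(-1) + p(1/(3 + 6)) = 3*(2*(-1)²) + 1/(3 + 6) = 3*(2*1) + 1/9 = 3*2 + ⅑ = 6 + ⅑ = 55/9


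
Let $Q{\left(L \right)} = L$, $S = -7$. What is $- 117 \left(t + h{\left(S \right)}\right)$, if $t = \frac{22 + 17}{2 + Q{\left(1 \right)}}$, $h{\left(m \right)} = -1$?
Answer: $-1404$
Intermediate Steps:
$t = 13$ ($t = \frac{22 + 17}{2 + 1} = \frac{39}{3} = 39 \cdot \frac{1}{3} = 13$)
$- 117 \left(t + h{\left(S \right)}\right) = - 117 \left(13 - 1\right) = \left(-117\right) 12 = -1404$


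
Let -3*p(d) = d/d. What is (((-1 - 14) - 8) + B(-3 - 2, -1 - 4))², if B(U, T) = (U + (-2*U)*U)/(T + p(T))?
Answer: 41209/256 ≈ 160.97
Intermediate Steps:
p(d) = -⅓ (p(d) = -d/(3*d) = -⅓*1 = -⅓)
B(U, T) = (U - 2*U²)/(-⅓ + T) (B(U, T) = (U + (-2*U)*U)/(T - ⅓) = (U - 2*U²)/(-⅓ + T))
(((-1 - 14) - 8) + B(-3 - 2, -1 - 4))² = (((-1 - 14) - 8) + 3*(-3 - 2)*(1 - 2*(-3 - 2))/(-1 + 3*(-1 - 4)))² = ((-15 - 8) + 3*(-5)*(1 - 2*(-5))/(-1 + 3*(-5)))² = (-23 + 3*(-5)*(1 + 10)/(-1 - 15))² = (-23 + 3*(-5)*11/(-16))² = (-23 + 3*(-5)*(-1/16)*11)² = (-23 + 165/16)² = (-203/16)² = 41209/256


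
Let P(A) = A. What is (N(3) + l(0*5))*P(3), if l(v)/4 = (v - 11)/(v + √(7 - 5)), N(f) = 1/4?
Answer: ¾ - 66*√2 ≈ -92.588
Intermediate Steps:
N(f) = ¼
l(v) = 4*(-11 + v)/(v + √2) (l(v) = 4*((v - 11)/(v + √(7 - 5))) = 4*((-11 + v)/(v + √2)) = 4*(-11 + v)/(v + √2))
(N(3) + l(0*5))*P(3) = (¼ + 4*(-11 + 0*5)/(0*5 + √2))*3 = (¼ + 4*(-11 + 0)/(0 + √2))*3 = (¼ + 4*(-11)/√2)*3 = (¼ + 4*(√2/2)*(-11))*3 = (¼ - 22*√2)*3 = ¾ - 66*√2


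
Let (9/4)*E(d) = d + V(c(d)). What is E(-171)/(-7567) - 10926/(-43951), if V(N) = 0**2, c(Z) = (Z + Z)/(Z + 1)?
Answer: 86017318/332577217 ≈ 0.25864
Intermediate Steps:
c(Z) = 2*Z/(1 + Z) (c(Z) = (2*Z)/(1 + Z) = 2*Z/(1 + Z))
V(N) = 0
E(d) = 4*d/9 (E(d) = 4*(d + 0)/9 = 4*d/9)
E(-171)/(-7567) - 10926/(-43951) = ((4/9)*(-171))/(-7567) - 10926/(-43951) = -76*(-1/7567) - 10926*(-1/43951) = 76/7567 + 10926/43951 = 86017318/332577217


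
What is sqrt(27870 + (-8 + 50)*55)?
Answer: 2*sqrt(7545) ≈ 173.72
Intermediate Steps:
sqrt(27870 + (-8 + 50)*55) = sqrt(27870 + 42*55) = sqrt(27870 + 2310) = sqrt(30180) = 2*sqrt(7545)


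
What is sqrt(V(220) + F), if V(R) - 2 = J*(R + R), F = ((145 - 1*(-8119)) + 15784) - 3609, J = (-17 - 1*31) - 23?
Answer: I*sqrt(10799) ≈ 103.92*I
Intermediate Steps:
J = -71 (J = (-17 - 31) - 23 = -48 - 23 = -71)
F = 20439 (F = ((145 + 8119) + 15784) - 3609 = (8264 + 15784) - 3609 = 24048 - 3609 = 20439)
V(R) = 2 - 142*R (V(R) = 2 - 71*(R + R) = 2 - 142*R)
sqrt(V(220) + F) = sqrt((2 - 142*220) + 20439) = sqrt((2 - 31240) + 20439) = sqrt(-31238 + 20439) = sqrt(-10799) = I*sqrt(10799)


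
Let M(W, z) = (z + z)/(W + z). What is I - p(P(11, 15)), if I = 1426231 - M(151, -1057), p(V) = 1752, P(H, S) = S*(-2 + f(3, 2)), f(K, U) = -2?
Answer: 4273430/3 ≈ 1.4245e+6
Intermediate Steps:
M(W, z) = 2*z/(W + z) (M(W, z) = (2*z)/(W + z) = 2*z/(W + z))
P(H, S) = -4*S (P(H, S) = S*(-2 - 2) = S*(-4) = -4*S)
I = 4278686/3 (I = 1426231 - 2*(-1057)/(151 - 1057) = 1426231 - 2*(-1057)/(-906) = 1426231 - 2*(-1057)*(-1)/906 = 1426231 - 1*7/3 = 1426231 - 7/3 = 4278686/3 ≈ 1.4262e+6)
I - p(P(11, 15)) = 4278686/3 - 1*1752 = 4278686/3 - 1752 = 4273430/3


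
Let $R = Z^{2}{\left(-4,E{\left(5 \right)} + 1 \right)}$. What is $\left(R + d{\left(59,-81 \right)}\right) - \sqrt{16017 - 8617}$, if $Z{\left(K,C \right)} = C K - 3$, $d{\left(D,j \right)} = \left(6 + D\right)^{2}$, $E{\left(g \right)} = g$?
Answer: $4954 - 10 \sqrt{74} \approx 4868.0$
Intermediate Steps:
$Z{\left(K,C \right)} = -3 + C K$
$R = 729$ ($R = \left(-3 + \left(5 + 1\right) \left(-4\right)\right)^{2} = \left(-3 + 6 \left(-4\right)\right)^{2} = \left(-3 - 24\right)^{2} = \left(-27\right)^{2} = 729$)
$\left(R + d{\left(59,-81 \right)}\right) - \sqrt{16017 - 8617} = \left(729 + \left(6 + 59\right)^{2}\right) - \sqrt{16017 - 8617} = \left(729 + 65^{2}\right) - \sqrt{7400} = \left(729 + 4225\right) - 10 \sqrt{74} = 4954 - 10 \sqrt{74}$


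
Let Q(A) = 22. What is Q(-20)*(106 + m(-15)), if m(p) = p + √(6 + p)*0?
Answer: 2002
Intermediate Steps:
m(p) = p (m(p) = p + 0 = p)
Q(-20)*(106 + m(-15)) = 22*(106 - 15) = 22*91 = 2002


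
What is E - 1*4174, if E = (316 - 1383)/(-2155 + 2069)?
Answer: -357897/86 ≈ -4161.6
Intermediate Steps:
E = 1067/86 (E = -1067/(-86) = -1067*(-1/86) = 1067/86 ≈ 12.407)
E - 1*4174 = 1067/86 - 1*4174 = 1067/86 - 4174 = -357897/86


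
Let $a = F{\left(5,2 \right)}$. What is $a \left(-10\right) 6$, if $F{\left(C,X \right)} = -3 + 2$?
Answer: $60$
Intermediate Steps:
$F{\left(C,X \right)} = -1$
$a = -1$
$a \left(-10\right) 6 = \left(-1\right) \left(-10\right) 6 = 10 \cdot 6 = 60$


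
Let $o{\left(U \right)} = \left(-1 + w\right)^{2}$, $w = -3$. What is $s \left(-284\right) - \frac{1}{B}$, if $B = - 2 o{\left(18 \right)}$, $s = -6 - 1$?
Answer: $\frac{63617}{32} \approx 1988.0$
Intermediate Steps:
$o{\left(U \right)} = 16$ ($o{\left(U \right)} = \left(-1 - 3\right)^{2} = \left(-4\right)^{2} = 16$)
$s = -7$ ($s = -6 - 1 = -7$)
$B = -32$ ($B = \left(-2\right) 16 = -32$)
$s \left(-284\right) - \frac{1}{B} = \left(-7\right) \left(-284\right) - \frac{1}{-32} = 1988 - - \frac{1}{32} = 1988 + \frac{1}{32} = \frac{63617}{32}$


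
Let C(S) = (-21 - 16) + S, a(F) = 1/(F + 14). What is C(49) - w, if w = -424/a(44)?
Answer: 24604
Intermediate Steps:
a(F) = 1/(14 + F)
C(S) = -37 + S
w = -24592 (w = -424/(1/(14 + 44)) = -424/(1/58) = -424/1/58 = -424*58 = -24592)
C(49) - w = (-37 + 49) - 1*(-24592) = 12 + 24592 = 24604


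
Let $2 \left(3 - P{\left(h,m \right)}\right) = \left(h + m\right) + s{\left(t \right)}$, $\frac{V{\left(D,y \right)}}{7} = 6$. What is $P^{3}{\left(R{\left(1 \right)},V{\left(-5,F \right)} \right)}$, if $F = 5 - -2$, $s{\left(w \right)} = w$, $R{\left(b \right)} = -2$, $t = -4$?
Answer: $-3375$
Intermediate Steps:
$F = 7$ ($F = 5 + \left(-3 + 5\right) = 5 + 2 = 7$)
$V{\left(D,y \right)} = 42$ ($V{\left(D,y \right)} = 7 \cdot 6 = 42$)
$P{\left(h,m \right)} = 5 - \frac{h}{2} - \frac{m}{2}$ ($P{\left(h,m \right)} = 3 - \frac{\left(h + m\right) - 4}{2} = 3 - \frac{-4 + h + m}{2} = 3 - \left(-2 + \frac{h}{2} + \frac{m}{2}\right) = 5 - \frac{h}{2} - \frac{m}{2}$)
$P^{3}{\left(R{\left(1 \right)},V{\left(-5,F \right)} \right)} = \left(5 - -1 - 21\right)^{3} = \left(5 + 1 - 21\right)^{3} = \left(-15\right)^{3} = -3375$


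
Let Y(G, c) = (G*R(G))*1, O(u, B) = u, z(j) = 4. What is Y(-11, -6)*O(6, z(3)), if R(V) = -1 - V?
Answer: -660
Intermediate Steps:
Y(G, c) = G*(-1 - G) (Y(G, c) = (G*(-1 - G))*1 = G*(-1 - G))
Y(-11, -6)*O(6, z(3)) = -1*(-11)*(1 - 11)*6 = -1*(-11)*(-10)*6 = -110*6 = -660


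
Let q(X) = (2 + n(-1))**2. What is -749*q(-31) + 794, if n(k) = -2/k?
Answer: -11190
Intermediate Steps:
q(X) = 16 (q(X) = (2 - 2/(-1))**2 = (2 - 2*(-1))**2 = (2 + 2)**2 = 4**2 = 16)
-749*q(-31) + 794 = -749*16 + 794 = -11984 + 794 = -11190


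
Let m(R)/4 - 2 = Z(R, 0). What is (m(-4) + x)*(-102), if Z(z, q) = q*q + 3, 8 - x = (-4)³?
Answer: -9384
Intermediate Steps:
x = 72 (x = 8 - 1*(-4)³ = 8 - 1*(-64) = 8 + 64 = 72)
Z(z, q) = 3 + q² (Z(z, q) = q² + 3 = 3 + q²)
m(R) = 20 (m(R) = 8 + 4*(3 + 0²) = 8 + 4*(3 + 0) = 8 + 4*3 = 8 + 12 = 20)
(m(-4) + x)*(-102) = (20 + 72)*(-102) = 92*(-102) = -9384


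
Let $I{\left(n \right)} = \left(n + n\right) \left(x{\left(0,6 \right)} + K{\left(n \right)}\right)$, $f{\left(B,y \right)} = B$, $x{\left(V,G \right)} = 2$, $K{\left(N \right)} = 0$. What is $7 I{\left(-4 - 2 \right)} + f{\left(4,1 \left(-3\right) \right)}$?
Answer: $-164$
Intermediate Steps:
$I{\left(n \right)} = 4 n$ ($I{\left(n \right)} = \left(n + n\right) \left(2 + 0\right) = 2 n 2 = 4 n$)
$7 I{\left(-4 - 2 \right)} + f{\left(4,1 \left(-3\right) \right)} = 7 \cdot 4 \left(-4 - 2\right) + 4 = 7 \cdot 4 \left(-6\right) + 4 = 7 \left(-24\right) + 4 = -168 + 4 = -164$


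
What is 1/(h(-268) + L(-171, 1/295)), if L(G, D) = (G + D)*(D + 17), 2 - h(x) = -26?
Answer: -87025/250590404 ≈ -0.00034728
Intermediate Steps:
h(x) = 28 (h(x) = 2 - 1*(-26) = 2 + 26 = 28)
L(G, D) = (17 + D)*(D + G) (L(G, D) = (D + G)*(17 + D) = (17 + D)*(D + G))
1/(h(-268) + L(-171, 1/295)) = 1/(28 + ((1/295)² + 17/295 + 17*(-171) - 171/295)) = 1/(28 + ((1/295)² + 17*(1/295) - 2907 + (1/295)*(-171))) = 1/(28 + (1/87025 + 17/295 - 2907 - 171/295)) = 1/(28 - 253027104/87025) = 1/(-250590404/87025) = -87025/250590404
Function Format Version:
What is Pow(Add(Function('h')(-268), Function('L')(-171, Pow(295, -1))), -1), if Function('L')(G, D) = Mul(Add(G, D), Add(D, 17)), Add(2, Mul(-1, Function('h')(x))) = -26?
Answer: Rational(-87025, 250590404) ≈ -0.00034728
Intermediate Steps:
Function('h')(x) = 28 (Function('h')(x) = Add(2, Mul(-1, -26)) = Add(2, 26) = 28)
Function('L')(G, D) = Mul(Add(17, D), Add(D, G)) (Function('L')(G, D) = Mul(Add(D, G), Add(17, D)) = Mul(Add(17, D), Add(D, G)))
Pow(Add(Function('h')(-268), Function('L')(-171, Pow(295, -1))), -1) = Pow(Add(28, Add(Pow(Pow(295, -1), 2), Mul(17, Pow(295, -1)), Mul(17, -171), Mul(Pow(295, -1), -171))), -1) = Pow(Add(28, Add(Pow(Rational(1, 295), 2), Mul(17, Rational(1, 295)), -2907, Mul(Rational(1, 295), -171))), -1) = Pow(Add(28, Add(Rational(1, 87025), Rational(17, 295), -2907, Rational(-171, 295))), -1) = Pow(Add(28, Rational(-253027104, 87025)), -1) = Pow(Rational(-250590404, 87025), -1) = Rational(-87025, 250590404)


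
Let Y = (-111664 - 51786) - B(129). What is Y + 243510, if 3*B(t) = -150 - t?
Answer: 80153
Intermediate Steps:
B(t) = -50 - t/3 (B(t) = (-150 - t)/3 = -50 - t/3)
Y = -163357 (Y = (-111664 - 51786) - (-50 - ⅓*129) = -163450 - (-50 - 43) = -163450 - 1*(-93) = -163450 + 93 = -163357)
Y + 243510 = -163357 + 243510 = 80153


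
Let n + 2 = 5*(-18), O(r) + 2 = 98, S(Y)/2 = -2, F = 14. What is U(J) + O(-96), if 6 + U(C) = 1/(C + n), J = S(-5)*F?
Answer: 13319/148 ≈ 89.993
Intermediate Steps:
S(Y) = -4 (S(Y) = 2*(-2) = -4)
O(r) = 96 (O(r) = -2 + 98 = 96)
n = -92 (n = -2 + 5*(-18) = -2 - 90 = -92)
J = -56 (J = -4*14 = -56)
U(C) = -6 + 1/(-92 + C) (U(C) = -6 + 1/(C - 92) = -6 + 1/(-92 + C))
U(J) + O(-96) = (553 - 6*(-56))/(-92 - 56) + 96 = (553 + 336)/(-148) + 96 = -1/148*889 + 96 = -889/148 + 96 = 13319/148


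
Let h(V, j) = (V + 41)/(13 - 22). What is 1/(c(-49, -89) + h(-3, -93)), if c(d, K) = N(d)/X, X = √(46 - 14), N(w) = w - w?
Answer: -9/38 ≈ -0.23684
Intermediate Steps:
N(w) = 0
h(V, j) = -41/9 - V/9 (h(V, j) = (41 + V)/(-9) = (41 + V)*(-⅑) = -41/9 - V/9)
X = 4*√2 (X = √32 = 4*√2 ≈ 5.6569)
c(d, K) = 0 (c(d, K) = 0/((4*√2)) = 0*(√2/8) = 0)
1/(c(-49, -89) + h(-3, -93)) = 1/(0 + (-41/9 - ⅑*(-3))) = 1/(0 + (-41/9 + ⅓)) = 1/(0 - 38/9) = 1/(-38/9) = -9/38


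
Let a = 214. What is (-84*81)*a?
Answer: -1456056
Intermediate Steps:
(-84*81)*a = -84*81*214 = -6804*214 = -1456056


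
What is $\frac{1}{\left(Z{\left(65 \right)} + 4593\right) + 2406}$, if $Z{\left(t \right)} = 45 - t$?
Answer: $\frac{1}{6979} \approx 0.00014329$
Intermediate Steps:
$\frac{1}{\left(Z{\left(65 \right)} + 4593\right) + 2406} = \frac{1}{\left(\left(45 - 65\right) + 4593\right) + 2406} = \frac{1}{\left(-20 + 4593\right) + 2406} = \frac{1}{4573 + 2406} = \frac{1}{6979}$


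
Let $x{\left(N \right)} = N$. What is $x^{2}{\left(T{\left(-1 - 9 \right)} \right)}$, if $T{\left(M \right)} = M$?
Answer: $100$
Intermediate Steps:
$x^{2}{\left(T{\left(-1 - 9 \right)} \right)} = \left(-1 - 9\right)^{2} = \left(-10\right)^{2} = 100$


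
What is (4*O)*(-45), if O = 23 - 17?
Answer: -1080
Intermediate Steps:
O = 6
(4*O)*(-45) = (4*6)*(-45) = 24*(-45) = -1080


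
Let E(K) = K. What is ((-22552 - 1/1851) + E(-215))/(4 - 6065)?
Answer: 42141718/11218911 ≈ 3.7563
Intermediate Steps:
((-22552 - 1/1851) + E(-215))/(4 - 6065) = ((-22552 - 1/1851) - 215)/(4 - 6065) = ((-22552 - 1*1/1851) - 215)/(-6061) = ((-22552 - 1/1851) - 215)*(-1/6061) = (-41743753/1851 - 215)*(-1/6061) = -42141718/1851*(-1/6061) = 42141718/11218911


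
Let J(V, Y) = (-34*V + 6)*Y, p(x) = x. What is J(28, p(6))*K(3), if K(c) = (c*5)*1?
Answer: -85140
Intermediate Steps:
K(c) = 5*c (K(c) = (5*c)*1 = 5*c)
J(V, Y) = Y*(6 - 34*V) (J(V, Y) = (6 - 34*V)*Y = Y*(6 - 34*V))
J(28, p(6))*K(3) = (2*6*(3 - 17*28))*(5*3) = (2*6*(3 - 476))*15 = (2*6*(-473))*15 = -5676*15 = -85140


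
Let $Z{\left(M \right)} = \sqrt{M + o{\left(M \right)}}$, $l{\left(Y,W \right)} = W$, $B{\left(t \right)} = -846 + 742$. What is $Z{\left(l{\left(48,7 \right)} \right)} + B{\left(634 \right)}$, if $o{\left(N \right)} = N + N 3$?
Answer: $-104 + \sqrt{35} \approx -98.084$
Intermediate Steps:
$o{\left(N \right)} = 4 N$ ($o{\left(N \right)} = N + 3 N = 4 N$)
$B{\left(t \right)} = -104$
$Z{\left(M \right)} = \sqrt{5} \sqrt{M}$ ($Z{\left(M \right)} = \sqrt{M + 4 M} = \sqrt{5 M} = \sqrt{5} \sqrt{M}$)
$Z{\left(l{\left(48,7 \right)} \right)} + B{\left(634 \right)} = \sqrt{5} \sqrt{7} - 104 = \sqrt{35} - 104 = -104 + \sqrt{35}$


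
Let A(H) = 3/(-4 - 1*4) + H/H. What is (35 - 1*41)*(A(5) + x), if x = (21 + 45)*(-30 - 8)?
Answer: 60177/4 ≈ 15044.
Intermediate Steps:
A(H) = 5/8 (A(H) = 3/(-4 - 4) + 1 = 3/(-8) + 1 = 3*(-⅛) + 1 = -3/8 + 1 = 5/8)
x = -2508 (x = 66*(-38) = -2508)
(35 - 1*41)*(A(5) + x) = (35 - 1*41)*(5/8 - 2508) = (35 - 41)*(-20059/8) = -6*(-20059/8) = 60177/4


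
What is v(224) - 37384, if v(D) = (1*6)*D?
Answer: -36040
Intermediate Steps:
v(D) = 6*D
v(224) - 37384 = 6*224 - 37384 = 1344 - 37384 = -36040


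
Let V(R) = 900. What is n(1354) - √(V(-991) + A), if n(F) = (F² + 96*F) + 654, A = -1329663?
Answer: 1963954 - I*√1328763 ≈ 1.964e+6 - 1152.7*I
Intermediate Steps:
n(F) = 654 + F² + 96*F
n(1354) - √(V(-991) + A) = (654 + 1354² + 96*1354) - √(900 - 1329663) = (654 + 1833316 + 129984) - √(-1328763) = 1963954 - I*√1328763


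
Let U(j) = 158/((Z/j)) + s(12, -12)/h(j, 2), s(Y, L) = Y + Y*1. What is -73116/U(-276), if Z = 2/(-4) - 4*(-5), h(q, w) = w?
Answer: 237627/7229 ≈ 32.871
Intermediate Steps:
s(Y, L) = 2*Y (s(Y, L) = Y + Y = 2*Y)
Z = 39/2 (Z = 2*(-¼) + 20 = -½ + 20 = 39/2 ≈ 19.500)
U(j) = 12 + 316*j/39 (U(j) = 158/((39/(2*j))) + (2*12)/2 = 158*(2*j/39) + 24*(½) = 316*j/39 + 12 = 12 + 316*j/39)
-73116/U(-276) = -73116/(12 + (316/39)*(-276)) = -73116/(12 - 29072/13) = -73116/(-28916/13) = -73116*(-13/28916) = 237627/7229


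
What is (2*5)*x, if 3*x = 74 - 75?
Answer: -10/3 ≈ -3.3333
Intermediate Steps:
x = -1/3 (x = (74 - 75)/3 = (1/3)*(-1) = -1/3 ≈ -0.33333)
(2*5)*x = (2*5)*(-1/3) = 10*(-1/3) = -10/3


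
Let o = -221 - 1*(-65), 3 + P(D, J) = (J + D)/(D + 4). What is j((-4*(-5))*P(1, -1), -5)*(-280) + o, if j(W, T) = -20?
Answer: 5444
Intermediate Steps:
P(D, J) = -3 + (D + J)/(4 + D) (P(D, J) = -3 + (J + D)/(D + 4) = -3 + (D + J)/(4 + D))
o = -156 (o = -221 + 65 = -156)
j((-4*(-5))*P(1, -1), -5)*(-280) + o = -20*(-280) - 156 = 5600 - 156 = 5444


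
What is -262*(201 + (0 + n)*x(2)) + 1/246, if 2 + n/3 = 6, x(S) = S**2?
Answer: -16048547/246 ≈ -65238.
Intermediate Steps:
n = 12 (n = -6 + 3*6 = -6 + 18 = 12)
-262*(201 + (0 + n)*x(2)) + 1/246 = -262*(201 + (0 + 12)*2**2) + 1/246 = -262*(201 + 12*4) + 1/246 = -262*(201 + 48) + 1/246 = -262*249 + 1/246 = -65238 + 1/246 = -16048547/246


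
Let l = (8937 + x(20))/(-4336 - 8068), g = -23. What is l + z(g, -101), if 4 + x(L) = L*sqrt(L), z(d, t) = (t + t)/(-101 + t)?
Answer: 3471/12404 - 10*sqrt(5)/3101 ≈ 0.27262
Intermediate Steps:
z(d, t) = 2*t/(-101 + t) (z(d, t) = (2*t)/(-101 + t) = 2*t/(-101 + t))
x(L) = -4 + L**(3/2) (x(L) = -4 + L*sqrt(L) = -4 + L**(3/2))
l = -8933/12404 - 10*sqrt(5)/3101 (l = (8937 + (-4 + 20**(3/2)))/(-4336 - 8068) = (8937 + (-4 + 40*sqrt(5)))/(-12404) = (8933 + 40*sqrt(5))*(-1/12404) = -8933/12404 - 10*sqrt(5)/3101 ≈ -0.72738)
l + z(g, -101) = (-8933/12404 - 10*sqrt(5)/3101) + 2*(-101)/(-101 - 101) = (-8933/12404 - 10*sqrt(5)/3101) + 2*(-101)/(-202) = (-8933/12404 - 10*sqrt(5)/3101) + 2*(-101)*(-1/202) = (-8933/12404 - 10*sqrt(5)/3101) + 1 = 3471/12404 - 10*sqrt(5)/3101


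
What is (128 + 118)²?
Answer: 60516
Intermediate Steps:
(128 + 118)² = 246² = 60516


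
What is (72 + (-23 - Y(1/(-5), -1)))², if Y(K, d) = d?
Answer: 2500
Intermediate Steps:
(72 + (-23 - Y(1/(-5), -1)))² = (72 + (-23 - 1*(-1)))² = (72 + (-23 + 1))² = (72 - 22)² = 50² = 2500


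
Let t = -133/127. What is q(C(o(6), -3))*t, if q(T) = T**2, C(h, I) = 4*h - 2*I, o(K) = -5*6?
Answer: -1728468/127 ≈ -13610.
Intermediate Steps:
o(K) = -30
C(h, I) = -2*I + 4*h
t = -133/127 (t = -133*1/127 = -133/127 ≈ -1.0472)
q(C(o(6), -3))*t = (-2*(-3) + 4*(-30))**2*(-133/127) = (6 - 120)**2*(-133/127) = (-114)**2*(-133/127) = 12996*(-133/127) = -1728468/127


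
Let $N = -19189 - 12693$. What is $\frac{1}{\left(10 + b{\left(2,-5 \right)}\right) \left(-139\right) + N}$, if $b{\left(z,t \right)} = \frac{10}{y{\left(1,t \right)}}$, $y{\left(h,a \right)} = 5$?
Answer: $- \frac{1}{33550} \approx -2.9806 \cdot 10^{-5}$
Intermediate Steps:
$b{\left(z,t \right)} = 2$ ($b{\left(z,t \right)} = \frac{10}{5} = 10 \cdot \frac{1}{5} = 2$)
$N = -31882$
$\frac{1}{\left(10 + b{\left(2,-5 \right)}\right) \left(-139\right) + N} = \frac{1}{\left(10 + 2\right) \left(-139\right) - 31882} = \frac{1}{12 \left(-139\right) - 31882} = \frac{1}{-1668 - 31882} = \frac{1}{-33550} = - \frac{1}{33550}$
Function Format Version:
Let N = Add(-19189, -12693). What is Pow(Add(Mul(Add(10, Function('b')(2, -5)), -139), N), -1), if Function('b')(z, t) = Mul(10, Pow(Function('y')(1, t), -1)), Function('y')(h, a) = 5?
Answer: Rational(-1, 33550) ≈ -2.9806e-5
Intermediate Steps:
Function('b')(z, t) = 2 (Function('b')(z, t) = Mul(10, Pow(5, -1)) = Mul(10, Rational(1, 5)) = 2)
N = -31882
Pow(Add(Mul(Add(10, Function('b')(2, -5)), -139), N), -1) = Pow(Add(Mul(Add(10, 2), -139), -31882), -1) = Pow(Add(Mul(12, -139), -31882), -1) = Pow(Add(-1668, -31882), -1) = Pow(-33550, -1) = Rational(-1, 33550)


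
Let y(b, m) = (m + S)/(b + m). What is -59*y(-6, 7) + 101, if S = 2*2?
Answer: -548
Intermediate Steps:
S = 4
y(b, m) = (4 + m)/(b + m) (y(b, m) = (m + 4)/(b + m) = (4 + m)/(b + m))
-59*y(-6, 7) + 101 = -59*(4 + 7)/(-6 + 7) + 101 = -59*11/1 + 101 = -59*11 + 101 = -649 + 101 = -548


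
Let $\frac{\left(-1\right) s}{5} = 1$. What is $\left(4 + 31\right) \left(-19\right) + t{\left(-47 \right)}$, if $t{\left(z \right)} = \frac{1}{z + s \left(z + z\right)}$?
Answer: $- \frac{281294}{423} \approx -665.0$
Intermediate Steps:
$s = -5$ ($s = \left(-5\right) 1 = -5$)
$t{\left(z \right)} = - \frac{1}{9 z}$ ($t{\left(z \right)} = \frac{1}{z - 5 \left(z + z\right)} = \frac{1}{z - 5 \cdot 2 z} = \frac{1}{z - 10 z} = \frac{1}{\left(-9\right) z} = - \frac{1}{9 z}$)
$\left(4 + 31\right) \left(-19\right) + t{\left(-47 \right)} = \left(4 + 31\right) \left(-19\right) - \frac{1}{9 \left(-47\right)} = 35 \left(-19\right) - - \frac{1}{423} = -665 + \frac{1}{423} = - \frac{281294}{423}$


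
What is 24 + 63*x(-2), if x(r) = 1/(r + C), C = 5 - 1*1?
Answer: 111/2 ≈ 55.500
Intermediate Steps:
C = 4 (C = 5 - 1 = 4)
x(r) = 1/(4 + r) (x(r) = 1/(r + 4) = 1/(4 + r))
24 + 63*x(-2) = 24 + 63/(4 - 2) = 24 + 63/2 = 111/2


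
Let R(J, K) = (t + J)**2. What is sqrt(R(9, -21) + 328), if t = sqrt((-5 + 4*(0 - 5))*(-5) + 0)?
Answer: sqrt(534 + 90*sqrt(5)) ≈ 27.115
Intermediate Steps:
t = 5*sqrt(5) (t = sqrt((-5 + 4*(-5))*(-5) + 0) = sqrt((-5 - 20)*(-5) + 0) = sqrt(-25*(-5) + 0) = sqrt(125 + 0) = sqrt(125) = 5*sqrt(5) ≈ 11.180)
R(J, K) = (J + 5*sqrt(5))**2 (R(J, K) = (5*sqrt(5) + J)**2 = (J + 5*sqrt(5))**2)
sqrt(R(9, -21) + 328) = sqrt((9 + 5*sqrt(5))**2 + 328) = sqrt(328 + (9 + 5*sqrt(5))**2)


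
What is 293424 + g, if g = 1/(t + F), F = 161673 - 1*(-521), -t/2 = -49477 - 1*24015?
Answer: 90720245473/309178 ≈ 2.9342e+5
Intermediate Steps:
t = 146984 (t = -2*(-49477 - 1*24015) = -2*(-49477 - 24015) = -2*(-73492) = 146984)
F = 162194 (F = 161673 + 521 = 162194)
g = 1/309178 (g = 1/(146984 + 162194) = 1/309178 ≈ 3.2344e-6)
293424 + g = 293424 + 1/309178 = 90720245473/309178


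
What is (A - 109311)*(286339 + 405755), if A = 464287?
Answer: 245676759744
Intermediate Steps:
(A - 109311)*(286339 + 405755) = (464287 - 109311)*(286339 + 405755) = 354976*692094 = 245676759744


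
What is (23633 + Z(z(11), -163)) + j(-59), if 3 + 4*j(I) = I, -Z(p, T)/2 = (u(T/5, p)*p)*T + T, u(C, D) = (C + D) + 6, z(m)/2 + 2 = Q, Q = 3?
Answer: 79043/10 ≈ 7904.3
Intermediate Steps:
z(m) = 2 (z(m) = -4 + 2*3 = -4 + 6 = 2)
u(C, D) = 6 + C + D
Z(p, T) = -2*T - 2*T*p*(6 + p + T/5) (Z(p, T) = -2*(((6 + T/5 + p)*p)*T + T) = -2*(((6 + p + T/5)*p)*T + T) = -2*((p*(6 + p + T/5))*T + T) = -2*(T*p*(6 + p + T/5) + T) = -2*(T + T*p*(6 + p + T/5)) = -2*T - 2*T*p*(6 + p + T/5))
j(I) = -¾ + I/4
(23633 + Z(z(11), -163)) + j(-59) = (23633 - ⅖*(-163)*(5 + 2*(30 - 163 + 5*2))) + (-¾ + (¼)*(-59)) = (23633 - ⅖*(-163)*(5 + 2*(30 - 163 + 10))) + (-¾ - 59/4) = (23633 - ⅖*(-163)*(5 + 2*(-123))) - 31/2 = (23633 - ⅖*(-163)*(5 - 246)) - 31/2 = (23633 - ⅖*(-163)*(-241)) - 31/2 = (23633 - 78566/5) - 31/2 = 39599/5 - 31/2 = 79043/10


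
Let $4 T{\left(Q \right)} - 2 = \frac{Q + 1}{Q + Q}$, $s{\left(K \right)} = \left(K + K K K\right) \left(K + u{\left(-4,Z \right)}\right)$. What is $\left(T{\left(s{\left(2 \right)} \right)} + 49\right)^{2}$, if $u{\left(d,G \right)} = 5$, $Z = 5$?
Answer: $\frac{772339681}{313600} \approx 2462.8$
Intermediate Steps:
$s{\left(K \right)} = \left(5 + K\right) \left(K + K^{3}\right)$ ($s{\left(K \right)} = \left(K + K K K\right) \left(K + 5\right) = \left(K + K^{2} K\right) \left(5 + K\right) = \left(K + K^{3}\right) \left(5 + K\right) = \left(5 + K\right) \left(K + K^{3}\right)$)
$T{\left(Q \right)} = \frac{1}{2} + \frac{1 + Q}{8 Q}$ ($T{\left(Q \right)} = \frac{1}{2} + \frac{\left(Q + 1\right) \frac{1}{Q + Q}}{4} = \frac{1}{2} + \frac{\left(1 + Q\right) \frac{1}{2 Q}}{4} = \frac{1}{2} + \frac{\frac{1}{2} \frac{1}{Q} \left(1 + Q\right)}{4} = \frac{1}{2} + \frac{1 + Q}{8 Q}$)
$\left(T{\left(s{\left(2 \right)} \right)} + 49\right)^{2} = \left(\frac{1 + 5 \cdot 2 \left(5 + 2 + 2^{3} + 5 \cdot 2^{2}\right)}{8 \cdot 2 \left(5 + 2 + 2^{3} + 5 \cdot 2^{2}\right)} + 49\right)^{2} = \left(\frac{1 + 5 \cdot 2 \left(5 + 2 + 8 + 5 \cdot 4\right)}{8 \cdot 2 \left(5 + 2 + 8 + 5 \cdot 4\right)} + 49\right)^{2} = \left(\frac{1 + 5 \cdot 2 \left(5 + 2 + 8 + 20\right)}{8 \cdot 2 \left(5 + 2 + 8 + 20\right)} + 49\right)^{2} = \left(\frac{1 + 5 \cdot 2 \cdot 35}{8 \cdot 2 \cdot 35} + 49\right)^{2} = \left(\frac{1 + 5 \cdot 70}{8 \cdot 70} + 49\right)^{2} = \left(\frac{1}{8} \cdot \frac{1}{70} \left(1 + 350\right) + 49\right)^{2} = \left(\frac{1}{8} \cdot \frac{1}{70} \cdot 351 + 49\right)^{2} = \left(\frac{351}{560} + 49\right)^{2} = \left(\frac{27791}{560}\right)^{2} = \frac{772339681}{313600}$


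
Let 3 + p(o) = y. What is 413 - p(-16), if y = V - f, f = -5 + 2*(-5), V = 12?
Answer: 389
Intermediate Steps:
f = -15 (f = -5 - 10 = -15)
y = 27 (y = 12 - 1*(-15) = 12 + 15 = 27)
p(o) = 24 (p(o) = -3 + 27 = 24)
413 - p(-16) = 413 - 1*24 = 413 - 24 = 389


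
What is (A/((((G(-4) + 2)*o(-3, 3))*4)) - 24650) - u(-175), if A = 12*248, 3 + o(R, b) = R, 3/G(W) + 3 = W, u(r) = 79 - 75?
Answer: -272062/11 ≈ -24733.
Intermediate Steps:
u(r) = 4
G(W) = 3/(-3 + W)
o(R, b) = -3 + R
A = 2976
(A/((((G(-4) + 2)*o(-3, 3))*4)) - 24650) - u(-175) = (2976/((((3/(-3 - 4) + 2)*(-3 - 3))*4)) - 24650) - 1*4 = (2976/((((3/(-7) + 2)*(-6))*4)) - 24650) - 4 = (2976/((((3*(-⅐) + 2)*(-6))*4)) - 24650) - 4 = (2976/((((-3/7 + 2)*(-6))*4)) - 24650) - 4 = (2976/((((11/7)*(-6))*4)) - 24650) - 4 = (2976/((-66/7*4)) - 24650) - 4 = (2976/(-264/7) - 24650) - 4 = (2976*(-7/264) - 24650) - 4 = (-868/11 - 24650) - 4 = -272018/11 - 4 = -272062/11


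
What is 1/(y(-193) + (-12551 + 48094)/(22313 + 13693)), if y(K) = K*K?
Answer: 36006/1341223037 ≈ 2.6846e-5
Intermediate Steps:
y(K) = K**2
1/(y(-193) + (-12551 + 48094)/(22313 + 13693)) = 1/((-193)**2 + (-12551 + 48094)/(22313 + 13693)) = 1/(37249 + 35543/36006) = 1/(1341223037/36006) = 36006/1341223037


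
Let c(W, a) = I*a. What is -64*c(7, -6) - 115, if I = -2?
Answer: -883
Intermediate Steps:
c(W, a) = -2*a
-64*c(7, -6) - 115 = -(-128)*(-6) - 115 = -64*12 - 115 = -768 - 115 = -883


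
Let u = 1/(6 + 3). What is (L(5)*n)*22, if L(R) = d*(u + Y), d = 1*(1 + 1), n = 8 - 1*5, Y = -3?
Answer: -1144/3 ≈ -381.33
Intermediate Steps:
n = 3 (n = 8 - 5 = 3)
d = 2 (d = 1*2 = 2)
u = ⅑ (u = 1/9 = ⅑ ≈ 0.11111)
L(R) = -52/9 (L(R) = 2*(⅑ - 3) = 2*(-26/9) = -52/9)
(L(5)*n)*22 = -52/9*3*22 = -52/3*22 = -1144/3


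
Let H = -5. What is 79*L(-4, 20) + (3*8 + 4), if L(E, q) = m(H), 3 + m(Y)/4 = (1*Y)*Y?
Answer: 6980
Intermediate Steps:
m(Y) = -12 + 4*Y² (m(Y) = -12 + 4*((1*Y)*Y) = -12 + 4*(Y*Y) = -12 + 4*Y²)
L(E, q) = 88 (L(E, q) = -12 + 4*(-5)² = -12 + 4*25 = -12 + 100 = 88)
79*L(-4, 20) + (3*8 + 4) = 79*88 + (3*8 + 4) = 6952 + (24 + 4) = 6952 + 28 = 6980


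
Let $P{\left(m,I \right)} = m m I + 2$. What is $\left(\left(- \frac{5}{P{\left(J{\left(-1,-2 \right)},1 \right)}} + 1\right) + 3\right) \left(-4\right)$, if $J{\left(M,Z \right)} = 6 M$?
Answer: $- \frac{294}{19} \approx -15.474$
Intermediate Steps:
$P{\left(m,I \right)} = 2 + I m^{2}$ ($P{\left(m,I \right)} = m^{2} I + 2 = I m^{2} + 2 = 2 + I m^{2}$)
$\left(\left(- \frac{5}{P{\left(J{\left(-1,-2 \right)},1 \right)}} + 1\right) + 3\right) \left(-4\right) = \left(\left(- \frac{5}{2 + 1 \left(6 \left(-1\right)\right)^{2}} + 1\right) + 3\right) \left(-4\right) = \left(\left(- \frac{5}{2 + 1 \left(-6\right)^{2}} + 1\right) + 3\right) \left(-4\right) = \left(\left(- \frac{5}{2 + 1 \cdot 36} + 1\right) + 3\right) \left(-4\right) = \left(\left(- \frac{5}{2 + 36} + 1\right) + 3\right) \left(-4\right) = \left(\left(- \frac{5}{38} + 1\right) + 3\right) \left(-4\right) = \left(\frac{33}{38} + 3\right) \left(-4\right) = \frac{147}{38} \left(-4\right) = - \frac{294}{19}$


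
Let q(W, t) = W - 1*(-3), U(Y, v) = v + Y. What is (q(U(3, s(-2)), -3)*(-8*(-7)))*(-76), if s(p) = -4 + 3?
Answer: -21280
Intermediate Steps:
s(p) = -1
U(Y, v) = Y + v
q(W, t) = 3 + W (q(W, t) = W + 3 = 3 + W)
(q(U(3, s(-2)), -3)*(-8*(-7)))*(-76) = ((3 + (3 - 1))*(-8*(-7)))*(-76) = ((3 + 2)*56)*(-76) = (5*56)*(-76) = 280*(-76) = -21280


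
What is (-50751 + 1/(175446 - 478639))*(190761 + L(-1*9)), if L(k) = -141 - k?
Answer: -2933274751216776/303193 ≈ -9.6746e+9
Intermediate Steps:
(-50751 + 1/(175446 - 478639))*(190761 + L(-1*9)) = (-50751 + 1/(175446 - 478639))*(190761 + (-141 - (-1)*9)) = (-50751 + 1/(-303193))*(190761 + (-141 - 1*(-9))) = (-50751 - 1/303193)*(190761 + (-141 + 9)) = -15387347944*(190761 - 132)/303193 = -15387347944/303193*190629 = -2933274751216776/303193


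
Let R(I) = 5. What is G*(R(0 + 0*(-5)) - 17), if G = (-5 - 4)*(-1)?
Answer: -108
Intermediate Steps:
G = 9 (G = -9*(-1) = 9)
G*(R(0 + 0*(-5)) - 17) = 9*(5 - 17) = 9*(-12) = -108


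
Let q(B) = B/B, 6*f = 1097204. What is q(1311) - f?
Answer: -548599/3 ≈ -1.8287e+5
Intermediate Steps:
f = 548602/3 (f = (⅙)*1097204 = 548602/3 ≈ 1.8287e+5)
q(B) = 1
q(1311) - f = 1 - 1*548602/3 = 1 - 548602/3 = -548599/3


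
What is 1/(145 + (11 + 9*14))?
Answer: 1/282 ≈ 0.0035461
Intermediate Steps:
1/(145 + (11 + 9*14)) = 1/(145 + (11 + 126)) = 1/(145 + 137) = 1/282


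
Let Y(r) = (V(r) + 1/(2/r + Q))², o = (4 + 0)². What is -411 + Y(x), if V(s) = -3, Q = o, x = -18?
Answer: -8228139/20449 ≈ -402.37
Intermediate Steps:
o = 16 (o = 4² = 16)
Q = 16
Y(r) = (-3 + 1/(16 + 2/r))² (Y(r) = (-3 + 1/(2/r + 16))² = (-3 + 1/(16 + 2/r))²)
-411 + Y(x) = -411 + (6 + 47*(-18))²/(4*(1 + 8*(-18))²) = -411 + (6 - 846)²/(4*(1 - 144)²) = -411 + (¼)*(-840)²/(-143)² = -411 + (¼)*(1/20449)*705600 = -411 + 176400/20449 = -8228139/20449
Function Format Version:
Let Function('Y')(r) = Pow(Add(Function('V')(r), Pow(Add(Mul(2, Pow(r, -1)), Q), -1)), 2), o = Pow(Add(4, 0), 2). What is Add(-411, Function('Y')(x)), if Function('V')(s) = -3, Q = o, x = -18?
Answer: Rational(-8228139, 20449) ≈ -402.37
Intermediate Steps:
o = 16 (o = Pow(4, 2) = 16)
Q = 16
Function('Y')(r) = Pow(Add(-3, Pow(Add(16, Mul(2, Pow(r, -1))), -1)), 2) (Function('Y')(r) = Pow(Add(-3, Pow(Add(Mul(2, Pow(r, -1)), 16), -1)), 2) = Pow(Add(-3, Pow(Add(16, Mul(2, Pow(r, -1))), -1)), 2))
Add(-411, Function('Y')(x)) = Add(-411, Mul(Rational(1, 4), Pow(Add(1, Mul(8, -18)), -2), Pow(Add(6, Mul(47, -18)), 2))) = Add(-411, Mul(Rational(1, 4), Pow(Add(1, -144), -2), Pow(Add(6, -846), 2))) = Add(-411, Mul(Rational(1, 4), Pow(-143, -2), Pow(-840, 2))) = Add(-411, Mul(Rational(1, 4), Rational(1, 20449), 705600)) = Add(-411, Rational(176400, 20449)) = Rational(-8228139, 20449)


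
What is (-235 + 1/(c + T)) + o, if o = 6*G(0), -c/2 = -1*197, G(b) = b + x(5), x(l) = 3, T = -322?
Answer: -15623/72 ≈ -216.99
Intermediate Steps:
G(b) = 3 + b (G(b) = b + 3 = 3 + b)
c = 394 (c = -(-2)*197 = -2*(-197) = 394)
o = 18 (o = 6*(3 + 0) = 6*3 = 18)
(-235 + 1/(c + T)) + o = (-235 + 1/(394 - 322)) + 18 = (-235 + 1/72) + 18 = -16919/72 + 18 = -15623/72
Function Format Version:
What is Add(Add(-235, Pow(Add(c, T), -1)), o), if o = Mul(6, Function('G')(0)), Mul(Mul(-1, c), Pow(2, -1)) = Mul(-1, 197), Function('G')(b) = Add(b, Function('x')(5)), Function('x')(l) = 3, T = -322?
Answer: Rational(-15623, 72) ≈ -216.99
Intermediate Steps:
Function('G')(b) = Add(3, b) (Function('G')(b) = Add(b, 3) = Add(3, b))
c = 394 (c = Mul(-2, Mul(-1, 197)) = Mul(-2, -197) = 394)
o = 18 (o = Mul(6, Add(3, 0)) = Mul(6, 3) = 18)
Add(Add(-235, Pow(Add(c, T), -1)), o) = Add(Add(-235, Pow(Add(394, -322), -1)), 18) = Add(Add(-235, Pow(72, -1)), 18) = Add(Add(-235, Rational(1, 72)), 18) = Add(Rational(-16919, 72), 18) = Rational(-15623, 72)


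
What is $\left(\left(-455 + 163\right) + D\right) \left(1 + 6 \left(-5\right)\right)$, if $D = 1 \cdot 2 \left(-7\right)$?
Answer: $8874$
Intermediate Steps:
$D = -14$ ($D = 2 \left(-7\right) = -14$)
$\left(\left(-455 + 163\right) + D\right) \left(1 + 6 \left(-5\right)\right) = \left(\left(-455 + 163\right) - 14\right) \left(1 + 6 \left(-5\right)\right) = \left(-292 - 14\right) \left(1 - 30\right) = \left(-306\right) \left(-29\right) = 8874$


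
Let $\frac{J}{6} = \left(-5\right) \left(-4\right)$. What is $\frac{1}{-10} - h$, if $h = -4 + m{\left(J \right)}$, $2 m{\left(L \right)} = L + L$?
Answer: $- \frac{1161}{10} \approx -116.1$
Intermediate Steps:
$J = 120$ ($J = 6 \left(\left(-5\right) \left(-4\right)\right) = 6 \cdot 20 = 120$)
$m{\left(L \right)} = L$ ($m{\left(L \right)} = \frac{L + L}{2} = \frac{2 L}{2} = L$)
$h = 116$ ($h = -4 + 120 = 116$)
$\frac{1}{-10} - h = \frac{1}{-10} - 116 = - \frac{1}{10} - 116 = - \frac{1161}{10}$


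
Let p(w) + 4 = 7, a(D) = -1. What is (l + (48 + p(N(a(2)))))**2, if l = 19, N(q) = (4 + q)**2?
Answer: 4900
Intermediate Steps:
p(w) = 3 (p(w) = -4 + 7 = 3)
(l + (48 + p(N(a(2)))))**2 = (19 + (48 + 3))**2 = (19 + 51)**2 = 70**2 = 4900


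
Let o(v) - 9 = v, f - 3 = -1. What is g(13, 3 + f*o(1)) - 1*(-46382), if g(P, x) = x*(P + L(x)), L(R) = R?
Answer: 47210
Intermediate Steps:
f = 2 (f = 3 - 1 = 2)
o(v) = 9 + v
g(P, x) = x*(P + x)
g(13, 3 + f*o(1)) - 1*(-46382) = (3 + 2*(9 + 1))*(13 + (3 + 2*(9 + 1))) - 1*(-46382) = (3 + 2*10)*(13 + (3 + 2*10)) + 46382 = (3 + 20)*(13 + (3 + 20)) + 46382 = 23*(13 + 23) + 46382 = 23*36 + 46382 = 828 + 46382 = 47210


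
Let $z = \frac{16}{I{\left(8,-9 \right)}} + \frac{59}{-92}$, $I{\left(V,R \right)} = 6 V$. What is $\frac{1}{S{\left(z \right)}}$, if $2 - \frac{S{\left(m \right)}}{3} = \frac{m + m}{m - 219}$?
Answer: $\frac{60529}{362664} \approx 0.1669$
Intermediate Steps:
$z = - \frac{85}{276}$ ($z = \frac{16}{6 \cdot 8} + \frac{59}{-92} = \frac{16}{48} + 59 \left(- \frac{1}{92}\right) = 16 \cdot \frac{1}{48} - \frac{59}{92} = \frac{1}{3} - \frac{59}{92} = - \frac{85}{276} \approx -0.30797$)
$S{\left(m \right)} = 6 - \frac{6 m}{-219 + m}$ ($S{\left(m \right)} = 6 - 3 \frac{m + m}{m - 219} = 6 - 3 \frac{2 m}{-219 + m} = 6 - \frac{6 m}{-219 + m}$)
$\frac{1}{S{\left(z \right)}} = \frac{1}{\left(-1314\right) \frac{1}{-219 - \frac{85}{276}}} = \frac{1}{\left(-1314\right) \frac{1}{- \frac{60529}{276}}} = \frac{1}{\left(-1314\right) \left(- \frac{276}{60529}\right)} = \frac{1}{\frac{362664}{60529}} = \frac{60529}{362664}$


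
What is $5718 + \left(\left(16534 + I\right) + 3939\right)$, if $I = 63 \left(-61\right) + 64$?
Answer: $22412$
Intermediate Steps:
$I = -3779$ ($I = -3843 + 64 = -3779$)
$5718 + \left(\left(16534 + I\right) + 3939\right) = 5718 + \left(\left(16534 - 3779\right) + 3939\right) = 5718 + \left(12755 + 3939\right) = 5718 + 16694 = 22412$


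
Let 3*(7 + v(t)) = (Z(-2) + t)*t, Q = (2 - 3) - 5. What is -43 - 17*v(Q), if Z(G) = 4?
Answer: 8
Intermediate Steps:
Q = -6 (Q = -1 - 5 = -6)
v(t) = -7 + t*(4 + t)/3 (v(t) = -7 + ((4 + t)*t)/3 = -7 + (t*(4 + t))/3 = -7 + t*(4 + t)/3)
-43 - 17*v(Q) = -43 - 17*(-7 + (⅓)*(-6)² + (4/3)*(-6)) = -43 - 17*(-7 + (⅓)*36 - 8) = -43 - 17*(-7 + 12 - 8) = -43 - 17*(-3) = -43 + 51 = 8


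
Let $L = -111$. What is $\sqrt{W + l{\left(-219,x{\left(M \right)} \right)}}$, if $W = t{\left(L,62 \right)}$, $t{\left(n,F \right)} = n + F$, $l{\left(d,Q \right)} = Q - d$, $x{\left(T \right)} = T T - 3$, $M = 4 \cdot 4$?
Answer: $3 \sqrt{47} \approx 20.567$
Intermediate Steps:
$M = 16$
$x{\left(T \right)} = -3 + T^{2}$ ($x{\left(T \right)} = T^{2} - 3 = -3 + T^{2}$)
$t{\left(n,F \right)} = F + n$
$W = -49$ ($W = 62 - 111 = -49$)
$\sqrt{W + l{\left(-219,x{\left(M \right)} \right)}} = \sqrt{-49 - \left(-216 - 256\right)} = \sqrt{-49 + \left(\left(-3 + 256\right) + 219\right)} = \sqrt{-49 + \left(253 + 219\right)} = \sqrt{-49 + 472} = \sqrt{423} = 3 \sqrt{47}$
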